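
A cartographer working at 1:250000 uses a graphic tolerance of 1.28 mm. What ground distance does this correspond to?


ground = 1.28 mm * 250000 / 1000 = 320.0 m

320.0 m


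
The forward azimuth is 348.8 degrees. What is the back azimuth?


back azimuth = (348.8 + 180) mod 360 = 168.8 degrees

168.8 degrees


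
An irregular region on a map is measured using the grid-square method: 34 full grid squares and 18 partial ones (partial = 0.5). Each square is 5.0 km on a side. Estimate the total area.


effective squares = 34 + 18 * 0.5 = 43.0
area = 43.0 * 25.0 = 1075.0 km^2

1075.0 km^2


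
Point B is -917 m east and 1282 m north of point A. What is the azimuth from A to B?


az = atan2(-917, 1282) = -35.6 deg
adjusted to 0-360: 324.4 degrees

324.4 degrees


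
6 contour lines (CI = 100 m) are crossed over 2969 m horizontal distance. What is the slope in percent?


elevation change = 6 * 100 = 600 m
slope = 600 / 2969 * 100 = 20.2%

20.2%


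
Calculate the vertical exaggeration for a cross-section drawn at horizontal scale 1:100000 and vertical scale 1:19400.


VE = horizontal_scale / vertical_scale = 100000 / 19400 ≈ 5.2

5.2x


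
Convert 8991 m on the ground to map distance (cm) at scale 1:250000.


map_cm = 8991 * 100 / 250000 = 3.5964 cm ≈ 3.6 cm

3.6 cm


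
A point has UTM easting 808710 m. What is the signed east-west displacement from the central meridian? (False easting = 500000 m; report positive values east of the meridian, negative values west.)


displacement = 808710 - 500000 = 308710 m

308710 m


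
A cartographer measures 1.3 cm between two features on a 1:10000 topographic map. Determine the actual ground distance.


ground = 1.3 cm * 10000 / 100 = 130.0 m

130.0 m


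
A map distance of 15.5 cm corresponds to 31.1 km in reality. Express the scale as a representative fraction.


ground = 31.1 km = 3110000 cm; RF denominator = ground / map = 3110000 / 15.5 ≈ 200645; RF = 1:200645

1:200645


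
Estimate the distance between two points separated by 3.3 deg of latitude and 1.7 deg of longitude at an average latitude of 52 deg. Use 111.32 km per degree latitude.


dlat_km = 3.3 * 111.32 = 367.356
dlon_km = 1.7 * 111.32 * cos(52) ≈ 116.51
dist = sqrt(367.356^2 + 116.51^2) ≈ 385.4 km

385.4 km


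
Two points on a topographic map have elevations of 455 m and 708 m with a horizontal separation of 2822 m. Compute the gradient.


gradient = (708 - 455) / 2822 = 253 / 2822 = 0.0897

0.0897


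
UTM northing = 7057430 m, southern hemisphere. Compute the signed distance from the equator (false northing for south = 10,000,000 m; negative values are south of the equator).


For southern: actual = 7057430 - 10000000 = -2942570 m

-2942570 m


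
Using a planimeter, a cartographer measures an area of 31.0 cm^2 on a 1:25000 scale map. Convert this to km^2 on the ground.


ground_area = 31.0 * (25000/100)^2 = 1937500.0 m^2 = 1.9375 km^2 ≈ 1.938 km^2

1.938 km^2


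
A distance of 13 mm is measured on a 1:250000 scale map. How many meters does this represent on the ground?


ground = 13 mm * 250000 / 1000 = 3250.0 m

3250.0 m


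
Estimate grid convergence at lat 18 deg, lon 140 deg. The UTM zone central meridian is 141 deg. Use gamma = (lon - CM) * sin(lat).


gamma = (140 - 141) * sin(18) = -1 * 0.309017 = -0.309 degrees

-0.309 degrees


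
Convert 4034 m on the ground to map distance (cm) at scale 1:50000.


map_cm = 4034 * 100 / 50000 = 8.068 cm ≈ 8.07 cm

8.07 cm


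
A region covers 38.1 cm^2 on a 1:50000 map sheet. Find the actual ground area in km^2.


ground_area = 38.1 * (50000/100)^2 = 9525000.0 m^2 = 9.525 km^2

9.525 km^2


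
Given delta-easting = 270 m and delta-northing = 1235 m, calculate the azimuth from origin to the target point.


az = atan2(270, 1235) = 12.3 deg
adjusted to 0-360: 12.3 degrees

12.3 degrees


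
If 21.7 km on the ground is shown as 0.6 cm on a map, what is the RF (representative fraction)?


ground = 21.7 km = 2170000 cm; RF denominator = ground / map = 2170000 / 0.6 ≈ 3616667; RF = 1:3616667

1:3616667


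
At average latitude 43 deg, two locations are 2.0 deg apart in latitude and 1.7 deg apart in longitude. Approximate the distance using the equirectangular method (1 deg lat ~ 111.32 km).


dlat_km = 2.0 * 111.32 = 222.64
dlon_km = 1.7 * 111.32 * cos(43) ≈ 138.404
dist = sqrt(222.64^2 + 138.404^2) ≈ 262.2 km

262.2 km


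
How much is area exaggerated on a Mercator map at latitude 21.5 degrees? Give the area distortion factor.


area_distortion = 1/cos^2(21.5) = 1.155

1.155


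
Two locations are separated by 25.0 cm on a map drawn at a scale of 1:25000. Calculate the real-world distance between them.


ground = 25.0 cm * 25000 / 100 = 6250.0 m = 6.25 km

6.25 km


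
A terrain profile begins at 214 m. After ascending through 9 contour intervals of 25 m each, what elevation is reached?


elevation = 214 + 9 * 25 = 439 m

439 m


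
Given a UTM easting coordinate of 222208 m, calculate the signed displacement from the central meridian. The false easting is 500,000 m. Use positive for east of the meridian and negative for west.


displacement = 222208 - 500000 = -277792 m

-277792 m


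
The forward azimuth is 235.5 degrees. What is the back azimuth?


back azimuth = (235.5 + 180) mod 360 = 55.5 degrees

55.5 degrees


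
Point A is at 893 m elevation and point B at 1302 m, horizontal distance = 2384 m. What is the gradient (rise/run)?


gradient = (1302 - 893) / 2384 = 409 / 2384 = 0.1716

0.1716


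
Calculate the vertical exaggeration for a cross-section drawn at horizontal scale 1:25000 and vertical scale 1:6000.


VE = horizontal_scale / vertical_scale = 25000 / 6000 ≈ 4.2

4.2x


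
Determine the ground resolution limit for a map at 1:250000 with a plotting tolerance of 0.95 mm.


ground = 0.95 mm * 250000 / 1000 = 237.5 m

237.5 m


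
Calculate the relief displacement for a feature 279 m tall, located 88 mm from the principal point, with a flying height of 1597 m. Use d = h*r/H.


d = h * r / H = 279 * 88 / 1597 = 15.37 mm

15.37 mm


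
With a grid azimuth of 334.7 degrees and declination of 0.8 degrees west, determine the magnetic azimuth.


magnetic azimuth = grid azimuth - declination (east +ve)
mag_az = 334.7 - -0.8 = 335.5 degrees

335.5 degrees


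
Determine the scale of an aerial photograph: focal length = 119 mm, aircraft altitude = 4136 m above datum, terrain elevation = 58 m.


scale = f / (H - h) = 119 mm / 4078 m = 119 / 4078000 = 1:34269

1:34269


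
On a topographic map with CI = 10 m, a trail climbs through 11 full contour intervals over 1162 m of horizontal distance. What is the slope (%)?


elevation change = 11 * 10 = 110 m
slope = 110 / 1162 * 100 = 9.5%

9.5%


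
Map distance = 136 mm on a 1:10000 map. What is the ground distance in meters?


ground = 136 mm * 10000 / 1000 = 1360.0 m

1360.0 m


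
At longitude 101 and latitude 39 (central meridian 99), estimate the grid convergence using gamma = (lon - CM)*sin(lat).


gamma = (101 - 99) * sin(39) = 2 * 0.62932 = 1.259 degrees

1.259 degrees


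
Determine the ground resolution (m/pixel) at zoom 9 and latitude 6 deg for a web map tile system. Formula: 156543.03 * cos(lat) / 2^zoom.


res = 156543.03 * cos(6) / 2^9 = 156543.03 * 0.9945219 / 512 = 304.07 m/pixel

304.07 m/pixel


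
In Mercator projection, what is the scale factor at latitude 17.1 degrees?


SF = 1 / cos(17.1) = 1 / 0.955793 = 1.046

1.046


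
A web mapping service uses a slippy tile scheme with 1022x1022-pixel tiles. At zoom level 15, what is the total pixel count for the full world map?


tiles per axis = 2^15 = 32768
total tiles = 32768^2 = 1073741824
pixels per axis = 32768 * 1022 = 33488896
total pixels = 33488896^2 = 1121506155298816

1121506155298816 pixels


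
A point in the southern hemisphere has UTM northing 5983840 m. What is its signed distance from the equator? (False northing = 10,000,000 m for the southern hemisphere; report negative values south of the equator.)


For southern: actual = 5983840 - 10000000 = -4016160 m

-4016160 m


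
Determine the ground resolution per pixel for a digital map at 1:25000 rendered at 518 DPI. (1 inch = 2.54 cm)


pixel_cm = 2.54 / 518 ≈ 0.004903 cm
ground = pixel_cm * 25000 / 100 = 2.54 * 25000 / (518 * 100) = 63500 / 51800 ≈ 1.23 m

1.23 m


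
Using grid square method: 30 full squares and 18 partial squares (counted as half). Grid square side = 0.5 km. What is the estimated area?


effective squares = 30 + 18 * 0.5 = 39.0
area = 39.0 * 0.25 = 9.75 km^2

9.75 km^2


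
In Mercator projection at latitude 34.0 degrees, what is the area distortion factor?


area_distortion = 1/cos^2(34.0) = 1.455

1.455


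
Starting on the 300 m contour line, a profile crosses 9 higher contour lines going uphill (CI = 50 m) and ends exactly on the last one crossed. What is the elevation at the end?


elevation = 300 + 9 * 50 = 750 m

750 m


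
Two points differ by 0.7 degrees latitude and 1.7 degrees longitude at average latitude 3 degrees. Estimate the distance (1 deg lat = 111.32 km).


dlat_km = 0.7 * 111.32 = 77.924
dlon_km = 1.7 * 111.32 * cos(3) ≈ 188.985
dist = sqrt(77.924^2 + 188.985^2) ≈ 204.4 km

204.4 km


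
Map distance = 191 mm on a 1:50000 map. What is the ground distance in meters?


ground = 191 mm * 50000 / 1000 = 9550.0 m

9550.0 m


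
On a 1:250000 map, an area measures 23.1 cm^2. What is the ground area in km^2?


ground_area = 23.1 * (250000/100)^2 = 144375000.0 m^2 = 144.375 km^2

144.375 km^2


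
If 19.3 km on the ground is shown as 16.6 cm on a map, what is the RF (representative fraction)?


ground = 19.3 km = 1930000 cm; RF denominator = ground / map = 1930000 / 16.6 ≈ 116265; RF = 1:116265

1:116265


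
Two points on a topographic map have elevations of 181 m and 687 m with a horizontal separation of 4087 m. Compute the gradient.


gradient = (687 - 181) / 4087 = 506 / 4087 = 0.1238

0.1238


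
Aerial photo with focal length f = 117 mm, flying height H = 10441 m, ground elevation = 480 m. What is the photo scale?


scale = f / (H - h) = 117 mm / 9961 m = 117 / 9961000 = 1:85137

1:85137


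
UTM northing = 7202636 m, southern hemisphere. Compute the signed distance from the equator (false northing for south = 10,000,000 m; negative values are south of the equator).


For southern: actual = 7202636 - 10000000 = -2797364 m

-2797364 m


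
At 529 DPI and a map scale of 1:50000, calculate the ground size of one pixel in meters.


pixel_cm = 2.54 / 529 ≈ 0.004802 cm
ground = pixel_cm * 50000 / 100 = 2.54 * 50000 / (529 * 100) = 127000 / 52900 ≈ 2.4 m

2.4 m


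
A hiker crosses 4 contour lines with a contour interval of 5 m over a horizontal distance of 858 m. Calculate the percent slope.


elevation change = 4 * 5 = 20 m
slope = 20 / 858 * 100 = 2.3%

2.3%


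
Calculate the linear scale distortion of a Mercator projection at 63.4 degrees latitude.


SF = 1 / cos(63.4) = 1 / 0.447759 = 2.233

2.233


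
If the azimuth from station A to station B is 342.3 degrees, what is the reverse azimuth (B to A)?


back azimuth = (342.3 + 180) mod 360 = 162.3 degrees

162.3 degrees


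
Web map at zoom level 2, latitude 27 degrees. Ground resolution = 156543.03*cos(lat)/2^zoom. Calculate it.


res = 156543.03 * cos(27) / 2^2 = 156543.03 * 0.89100652 / 4 = 34870.22 m/pixel

34870.22 m/pixel


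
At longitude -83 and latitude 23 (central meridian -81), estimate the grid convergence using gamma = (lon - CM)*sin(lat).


gamma = (-83 - -81) * sin(23) = -2 * 0.390731 = -0.781 degrees

-0.781 degrees


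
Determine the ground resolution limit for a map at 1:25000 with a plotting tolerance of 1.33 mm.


ground = 1.33 mm * 25000 / 1000 = 33.25 m

33.25 m


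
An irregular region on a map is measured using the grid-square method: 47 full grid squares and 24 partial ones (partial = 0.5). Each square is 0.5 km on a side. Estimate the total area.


effective squares = 47 + 24 * 0.5 = 59.0
area = 59.0 * 0.25 = 14.75 km^2

14.75 km^2


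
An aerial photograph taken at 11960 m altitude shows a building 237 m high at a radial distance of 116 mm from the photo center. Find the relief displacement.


d = h * r / H = 237 * 116 / 11960 = 2.3 mm

2.3 mm


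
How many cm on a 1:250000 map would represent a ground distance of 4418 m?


map_cm = 4418 * 100 / 250000 = 1.7672 cm ≈ 1.77 cm

1.77 cm


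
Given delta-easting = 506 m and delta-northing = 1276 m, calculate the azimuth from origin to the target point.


az = atan2(506, 1276) = 21.6 deg
adjusted to 0-360: 21.6 degrees

21.6 degrees


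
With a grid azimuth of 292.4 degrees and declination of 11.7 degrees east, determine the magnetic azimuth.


magnetic azimuth = grid azimuth - declination (east +ve)
mag_az = 292.4 - 11.7 = 280.7 degrees

280.7 degrees


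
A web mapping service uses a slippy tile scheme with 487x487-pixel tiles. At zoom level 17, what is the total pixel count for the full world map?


tiles per axis = 2^17 = 131072
total tiles = 131072^2 = 17179869184
pixels per axis = 131072 * 487 = 63832064
total pixels = 63832064^2 = 4074532394500096

4074532394500096 pixels


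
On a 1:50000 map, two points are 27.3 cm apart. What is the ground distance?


ground = 27.3 cm * 50000 / 100 = 13650.0 m = 13.65 km

13.65 km


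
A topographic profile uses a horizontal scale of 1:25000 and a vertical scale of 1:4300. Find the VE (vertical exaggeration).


VE = horizontal_scale / vertical_scale = 25000 / 4300 ≈ 5.8

5.8x


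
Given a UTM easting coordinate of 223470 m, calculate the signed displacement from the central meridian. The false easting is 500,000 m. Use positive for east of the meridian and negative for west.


displacement = 223470 - 500000 = -276530 m

-276530 m


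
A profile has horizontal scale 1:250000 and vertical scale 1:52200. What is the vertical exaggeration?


VE = horizontal_scale / vertical_scale = 250000 / 52200 ≈ 4.8

4.8x


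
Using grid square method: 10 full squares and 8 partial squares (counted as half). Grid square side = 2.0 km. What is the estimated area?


effective squares = 10 + 8 * 0.5 = 14.0
area = 14.0 * 4.0 = 56.0 km^2

56.0 km^2


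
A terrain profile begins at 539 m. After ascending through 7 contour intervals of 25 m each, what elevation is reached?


elevation = 539 + 7 * 25 = 714 m

714 m


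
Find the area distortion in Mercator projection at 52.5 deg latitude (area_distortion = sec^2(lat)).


area_distortion = 1/cos^2(52.5) = 2.698

2.698


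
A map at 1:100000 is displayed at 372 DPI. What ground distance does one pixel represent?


pixel_cm = 2.54 / 372 ≈ 0.006828 cm
ground = pixel_cm * 100000 / 100 = 2.54 * 100000 / (372 * 100) = 254000 / 37200 ≈ 6.83 m

6.83 m


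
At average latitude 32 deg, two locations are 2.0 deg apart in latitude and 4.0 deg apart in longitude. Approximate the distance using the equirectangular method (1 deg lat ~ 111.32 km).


dlat_km = 2.0 * 111.32 = 222.64
dlon_km = 4.0 * 111.32 * cos(32) ≈ 377.619
dist = sqrt(222.64^2 + 377.619^2) ≈ 438.4 km

438.4 km


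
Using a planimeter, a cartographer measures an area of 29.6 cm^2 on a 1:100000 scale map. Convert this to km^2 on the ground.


ground_area = 29.6 * (100000/100)^2 = 29600000.0 m^2 = 29.6 km^2

29.6 km^2


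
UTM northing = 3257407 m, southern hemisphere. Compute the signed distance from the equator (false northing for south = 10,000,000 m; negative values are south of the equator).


For southern: actual = 3257407 - 10000000 = -6742593 m

-6742593 m


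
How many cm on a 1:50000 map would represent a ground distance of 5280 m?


map_cm = 5280 * 100 / 50000 = 10.56 cm

10.56 cm


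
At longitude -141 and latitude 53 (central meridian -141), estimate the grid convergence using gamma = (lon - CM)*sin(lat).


gamma = (-141 - -141) * sin(53) = 0 * 0.798636 = 0.0 degrees

0.0 degrees


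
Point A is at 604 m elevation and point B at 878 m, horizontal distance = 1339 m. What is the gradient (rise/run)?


gradient = (878 - 604) / 1339 = 274 / 1339 = 0.2046

0.2046


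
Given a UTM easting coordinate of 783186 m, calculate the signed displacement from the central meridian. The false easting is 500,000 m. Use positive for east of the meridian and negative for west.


displacement = 783186 - 500000 = 283186 m

283186 m


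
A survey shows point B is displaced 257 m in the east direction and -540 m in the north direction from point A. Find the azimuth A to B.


az = atan2(257, -540) = 154.5 deg
adjusted to 0-360: 154.5 degrees

154.5 degrees


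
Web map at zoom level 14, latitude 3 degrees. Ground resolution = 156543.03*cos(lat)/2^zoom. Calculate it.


res = 156543.03 * cos(3) / 2^14 = 156543.03 * 0.99862953 / 16384 = 9.54 m/pixel

9.54 m/pixel


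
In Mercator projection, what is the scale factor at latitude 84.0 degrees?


SF = 1 / cos(84.0) = 1 / 0.104528 = 9.567

9.567


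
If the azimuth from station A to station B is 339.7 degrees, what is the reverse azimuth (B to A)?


back azimuth = (339.7 + 180) mod 360 = 159.7 degrees

159.7 degrees


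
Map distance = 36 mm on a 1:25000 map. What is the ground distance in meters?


ground = 36 mm * 25000 / 1000 = 900.0 m

900.0 m


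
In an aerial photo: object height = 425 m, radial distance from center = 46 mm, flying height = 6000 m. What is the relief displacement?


d = h * r / H = 425 * 46 / 6000 = 3.26 mm

3.26 mm


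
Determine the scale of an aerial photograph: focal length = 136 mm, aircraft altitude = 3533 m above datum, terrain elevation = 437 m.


scale = f / (H - h) = 136 mm / 3096 m = 136 / 3096000 = 1:22765

1:22765


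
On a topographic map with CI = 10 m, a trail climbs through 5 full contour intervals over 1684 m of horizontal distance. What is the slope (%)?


elevation change = 5 * 10 = 50 m
slope = 50 / 1684 * 100 = 3.0%

3.0%


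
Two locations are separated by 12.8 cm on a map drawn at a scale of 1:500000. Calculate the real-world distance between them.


ground = 12.8 cm * 500000 / 100 = 64000.0 m = 64.0 km

64.0 km


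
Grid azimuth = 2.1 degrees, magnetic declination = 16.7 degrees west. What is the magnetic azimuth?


magnetic azimuth = grid azimuth - declination (east +ve)
mag_az = 2.1 - -16.7 = 18.8 degrees

18.8 degrees


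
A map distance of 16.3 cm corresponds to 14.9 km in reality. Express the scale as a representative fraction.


ground = 14.9 km = 1490000 cm; RF denominator = ground / map = 1490000 / 16.3 ≈ 91411; RF = 1:91411

1:91411


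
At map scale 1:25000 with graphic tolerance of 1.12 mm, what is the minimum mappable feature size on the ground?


ground = 1.12 mm * 25000 / 1000 = 28.0 m

28.0 m


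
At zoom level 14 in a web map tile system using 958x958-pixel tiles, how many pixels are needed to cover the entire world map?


tiles per axis = 2^14 = 16384
total tiles = 16384^2 = 268435456
pixels per axis = 16384 * 958 = 15695872
total pixels = 15695872^2 = 246360397840384

246360397840384 pixels


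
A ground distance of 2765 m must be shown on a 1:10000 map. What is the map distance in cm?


map_cm = 2765 * 100 / 10000 = 27.65 cm

27.65 cm


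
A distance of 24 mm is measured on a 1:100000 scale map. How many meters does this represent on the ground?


ground = 24 mm * 100000 / 1000 = 2400.0 m

2400.0 m


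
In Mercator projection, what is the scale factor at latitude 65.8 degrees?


SF = 1 / cos(65.8) = 1 / 0.409923 = 2.439

2.439


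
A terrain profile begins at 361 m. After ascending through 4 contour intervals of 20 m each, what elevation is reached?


elevation = 361 + 4 * 20 = 441 m

441 m


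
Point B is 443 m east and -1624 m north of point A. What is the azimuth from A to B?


az = atan2(443, -1624) = 164.7 deg
adjusted to 0-360: 164.7 degrees

164.7 degrees


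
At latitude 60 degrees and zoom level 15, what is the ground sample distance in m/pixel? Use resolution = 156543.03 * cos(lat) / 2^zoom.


res = 156543.03 * cos(60) / 2^15 = 156543.03 * 0.5 / 32768 = 2.39 m/pixel

2.39 m/pixel


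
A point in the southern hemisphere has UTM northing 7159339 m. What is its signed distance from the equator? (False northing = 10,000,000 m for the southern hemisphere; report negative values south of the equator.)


For southern: actual = 7159339 - 10000000 = -2840661 m

-2840661 m


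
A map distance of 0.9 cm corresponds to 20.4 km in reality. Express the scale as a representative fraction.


ground = 20.4 km = 2040000 cm; RF denominator = ground / map = 2040000 / 0.9 ≈ 2266667; RF = 1:2266667

1:2266667


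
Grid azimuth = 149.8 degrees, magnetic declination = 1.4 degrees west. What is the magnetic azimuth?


magnetic azimuth = grid azimuth - declination (east +ve)
mag_az = 149.8 - -1.4 = 151.2 degrees

151.2 degrees


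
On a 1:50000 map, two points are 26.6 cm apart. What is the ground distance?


ground = 26.6 cm * 50000 / 100 = 13300.0 m = 13.3 km

13.3 km


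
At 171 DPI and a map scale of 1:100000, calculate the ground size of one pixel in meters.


pixel_cm = 2.54 / 171 ≈ 0.014854 cm
ground = pixel_cm * 100000 / 100 = 2.54 * 100000 / (171 * 100) = 254000 / 17100 ≈ 14.85 m

14.85 m


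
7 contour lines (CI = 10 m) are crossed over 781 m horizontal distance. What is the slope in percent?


elevation change = 7 * 10 = 70 m
slope = 70 / 781 * 100 = 9.0%

9.0%


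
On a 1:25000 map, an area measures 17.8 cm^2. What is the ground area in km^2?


ground_area = 17.8 * (25000/100)^2 = 1112500.0 m^2 = 1.1125 km^2 ≈ 1.113 km^2

1.113 km^2


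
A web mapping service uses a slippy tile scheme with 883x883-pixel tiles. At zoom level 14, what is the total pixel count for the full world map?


tiles per axis = 2^14 = 16384
total tiles = 16384^2 = 268435456
pixels per axis = 16384 * 883 = 14467072
total pixels = 14467072^2 = 209296172253184

209296172253184 pixels


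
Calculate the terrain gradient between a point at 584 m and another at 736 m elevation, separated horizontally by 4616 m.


gradient = (736 - 584) / 4616 = 152 / 4616 = 0.0329

0.0329


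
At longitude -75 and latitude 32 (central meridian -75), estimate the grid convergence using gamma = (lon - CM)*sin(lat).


gamma = (-75 - -75) * sin(32) = 0 * 0.529919 = 0.0 degrees

0.0 degrees


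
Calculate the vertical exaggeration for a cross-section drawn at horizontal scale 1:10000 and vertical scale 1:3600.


VE = horizontal_scale / vertical_scale = 10000 / 3600 ≈ 2.8

2.8x


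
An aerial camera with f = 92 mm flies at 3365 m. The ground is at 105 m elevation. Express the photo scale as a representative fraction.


scale = f / (H - h) = 92 mm / 3260 m = 92 / 3260000 = 1:35435

1:35435


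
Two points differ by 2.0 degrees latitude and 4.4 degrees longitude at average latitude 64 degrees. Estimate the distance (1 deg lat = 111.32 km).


dlat_km = 2.0 * 111.32 = 222.64
dlon_km = 4.4 * 111.32 * cos(64) ≈ 214.718
dist = sqrt(222.64^2 + 214.718^2) ≈ 309.3 km

309.3 km


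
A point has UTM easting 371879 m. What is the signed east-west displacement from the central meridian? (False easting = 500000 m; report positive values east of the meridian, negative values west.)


displacement = 371879 - 500000 = -128121 m

-128121 m


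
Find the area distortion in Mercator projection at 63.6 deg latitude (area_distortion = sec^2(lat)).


area_distortion = 1/cos^2(63.6) = 5.058

5.058


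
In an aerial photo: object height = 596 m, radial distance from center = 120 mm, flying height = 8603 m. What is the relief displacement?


d = h * r / H = 596 * 120 / 8603 = 8.31 mm

8.31 mm


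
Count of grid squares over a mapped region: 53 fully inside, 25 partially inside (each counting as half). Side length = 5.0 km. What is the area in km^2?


effective squares = 53 + 25 * 0.5 = 65.5
area = 65.5 * 25.0 = 1637.5 km^2

1637.5 km^2


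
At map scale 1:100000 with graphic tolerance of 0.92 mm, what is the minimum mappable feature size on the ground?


ground = 0.92 mm * 100000 / 1000 = 92.0 m

92.0 m


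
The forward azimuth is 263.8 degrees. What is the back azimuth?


back azimuth = (263.8 + 180) mod 360 = 83.8 degrees

83.8 degrees


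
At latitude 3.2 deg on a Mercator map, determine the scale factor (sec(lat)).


SF = 1 / cos(3.2) = 1 / 0.998441 = 1.002

1.002


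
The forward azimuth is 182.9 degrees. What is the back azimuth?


back azimuth = (182.9 + 180) mod 360 = 2.9 degrees

2.9 degrees


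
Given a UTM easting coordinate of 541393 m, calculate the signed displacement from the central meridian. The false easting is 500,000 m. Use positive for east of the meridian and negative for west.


displacement = 541393 - 500000 = 41393 m

41393 m


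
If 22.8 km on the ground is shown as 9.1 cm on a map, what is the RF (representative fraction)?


ground = 22.8 km = 2280000 cm; RF denominator = ground / map = 2280000 / 9.1 ≈ 250549; RF = 1:250549

1:250549


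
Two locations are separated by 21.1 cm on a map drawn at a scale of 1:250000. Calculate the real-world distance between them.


ground = 21.1 cm * 250000 / 100 = 52750.0 m = 52.75 km

52.75 km


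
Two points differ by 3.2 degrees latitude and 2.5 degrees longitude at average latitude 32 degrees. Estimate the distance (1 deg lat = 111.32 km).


dlat_km = 3.2 * 111.32 = 356.224
dlon_km = 2.5 * 111.32 * cos(32) ≈ 236.012
dist = sqrt(356.224^2 + 236.012^2) ≈ 427.3 km

427.3 km


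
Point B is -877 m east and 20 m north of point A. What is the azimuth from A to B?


az = atan2(-877, 20) = -88.7 deg
adjusted to 0-360: 271.3 degrees

271.3 degrees


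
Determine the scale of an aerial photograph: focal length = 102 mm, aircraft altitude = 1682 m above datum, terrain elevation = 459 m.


scale = f / (H - h) = 102 mm / 1223 m = 102 / 1223000 = 1:11990

1:11990


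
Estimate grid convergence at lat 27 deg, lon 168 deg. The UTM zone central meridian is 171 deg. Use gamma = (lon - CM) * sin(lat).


gamma = (168 - 171) * sin(27) = -3 * 0.45399 = -1.362 degrees

-1.362 degrees


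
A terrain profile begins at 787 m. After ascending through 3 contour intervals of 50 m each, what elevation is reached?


elevation = 787 + 3 * 50 = 937 m

937 m


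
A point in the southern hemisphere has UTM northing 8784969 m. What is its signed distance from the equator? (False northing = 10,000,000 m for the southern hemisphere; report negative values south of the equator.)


For southern: actual = 8784969 - 10000000 = -1215031 m

-1215031 m


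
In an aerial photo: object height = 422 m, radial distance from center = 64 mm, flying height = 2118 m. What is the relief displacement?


d = h * r / H = 422 * 64 / 2118 = 12.75 mm

12.75 mm


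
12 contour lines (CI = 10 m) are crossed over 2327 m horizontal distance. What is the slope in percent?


elevation change = 12 * 10 = 120 m
slope = 120 / 2327 * 100 = 5.2%

5.2%


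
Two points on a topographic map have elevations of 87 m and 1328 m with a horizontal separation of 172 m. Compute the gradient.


gradient = (1328 - 87) / 172 = 1241 / 172 = 7.2151

7.2151


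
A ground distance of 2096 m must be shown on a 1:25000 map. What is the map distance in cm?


map_cm = 2096 * 100 / 25000 = 8.384 cm ≈ 8.38 cm

8.38 cm


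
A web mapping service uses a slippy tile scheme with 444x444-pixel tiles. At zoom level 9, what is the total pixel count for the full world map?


tiles per axis = 2^9 = 512
total tiles = 512^2 = 262144
pixels per axis = 512 * 444 = 227328
total pixels = 227328^2 = 51678019584

51678019584 pixels


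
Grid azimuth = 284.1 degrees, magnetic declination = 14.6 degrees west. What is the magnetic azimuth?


magnetic azimuth = grid azimuth - declination (east +ve)
mag_az = 284.1 - -14.6 = 298.7 degrees

298.7 degrees


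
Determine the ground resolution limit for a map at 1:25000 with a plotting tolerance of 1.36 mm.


ground = 1.36 mm * 25000 / 1000 = 34.0 m

34.0 m


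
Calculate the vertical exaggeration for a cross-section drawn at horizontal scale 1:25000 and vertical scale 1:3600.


VE = horizontal_scale / vertical_scale = 25000 / 3600 ≈ 6.9

6.9x


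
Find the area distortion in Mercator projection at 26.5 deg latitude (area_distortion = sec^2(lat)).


area_distortion = 1/cos^2(26.5) = 1.249

1.249


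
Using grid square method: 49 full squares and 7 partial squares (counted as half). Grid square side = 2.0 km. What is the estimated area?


effective squares = 49 + 7 * 0.5 = 52.5
area = 52.5 * 4.0 = 210.0 km^2

210.0 km^2


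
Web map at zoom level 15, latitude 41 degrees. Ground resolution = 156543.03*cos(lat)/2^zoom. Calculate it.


res = 156543.03 * cos(41) / 2^15 = 156543.03 * 0.75470958 / 32768 = 3.61 m/pixel

3.61 m/pixel


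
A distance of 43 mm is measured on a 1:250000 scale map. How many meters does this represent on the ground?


ground = 43 mm * 250000 / 1000 = 10750.0 m

10750.0 m


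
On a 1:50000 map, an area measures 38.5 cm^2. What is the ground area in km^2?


ground_area = 38.5 * (50000/100)^2 = 9625000.0 m^2 = 9.625 km^2

9.625 km^2


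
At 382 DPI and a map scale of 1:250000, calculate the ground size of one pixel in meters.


pixel_cm = 2.54 / 382 ≈ 0.006649 cm
ground = pixel_cm * 250000 / 100 = 2.54 * 250000 / (382 * 100) = 635000 / 38200 ≈ 16.62 m

16.62 m


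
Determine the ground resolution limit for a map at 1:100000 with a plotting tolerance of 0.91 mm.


ground = 0.91 mm * 100000 / 1000 = 91.0 m

91.0 m


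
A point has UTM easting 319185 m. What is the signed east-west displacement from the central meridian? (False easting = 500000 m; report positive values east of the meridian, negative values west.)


displacement = 319185 - 500000 = -180815 m

-180815 m


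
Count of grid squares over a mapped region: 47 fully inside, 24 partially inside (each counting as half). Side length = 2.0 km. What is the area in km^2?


effective squares = 47 + 24 * 0.5 = 59.0
area = 59.0 * 4.0 = 236.0 km^2

236.0 km^2


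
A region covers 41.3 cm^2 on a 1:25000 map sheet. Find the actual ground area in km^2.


ground_area = 41.3 * (25000/100)^2 = 2581250.0 m^2 = 2.58125 km^2 ≈ 2.581 km^2

2.581 km^2


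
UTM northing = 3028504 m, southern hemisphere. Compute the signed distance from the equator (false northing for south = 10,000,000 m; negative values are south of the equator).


For southern: actual = 3028504 - 10000000 = -6971496 m

-6971496 m


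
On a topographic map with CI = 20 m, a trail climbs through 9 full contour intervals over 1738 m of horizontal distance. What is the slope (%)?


elevation change = 9 * 20 = 180 m
slope = 180 / 1738 * 100 = 10.4%

10.4%


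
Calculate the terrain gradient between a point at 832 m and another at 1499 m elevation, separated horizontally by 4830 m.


gradient = (1499 - 832) / 4830 = 667 / 4830 = 0.1381

0.1381


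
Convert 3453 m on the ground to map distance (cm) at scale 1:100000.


map_cm = 3453 * 100 / 100000 = 3.453 cm ≈ 3.45 cm

3.45 cm


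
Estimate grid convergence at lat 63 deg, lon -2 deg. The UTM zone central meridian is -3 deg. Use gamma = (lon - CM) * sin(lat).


gamma = (-2 - -3) * sin(63) = 1 * 0.891007 = 0.891 degrees

0.891 degrees


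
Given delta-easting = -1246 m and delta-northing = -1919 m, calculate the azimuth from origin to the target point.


az = atan2(-1246, -1919) = -147.0 deg
adjusted to 0-360: 213.0 degrees

213.0 degrees


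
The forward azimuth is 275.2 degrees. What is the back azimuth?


back azimuth = (275.2 + 180) mod 360 = 95.2 degrees

95.2 degrees


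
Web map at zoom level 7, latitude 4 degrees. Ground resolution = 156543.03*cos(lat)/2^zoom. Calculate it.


res = 156543.03 * cos(4) / 2^7 = 156543.03 * 0.99756405 / 128 = 1220.01 m/pixel

1220.01 m/pixel


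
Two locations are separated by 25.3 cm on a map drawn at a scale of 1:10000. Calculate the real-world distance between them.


ground = 25.3 cm * 10000 / 100 = 2530.0 m = 2.53 km

2.53 km


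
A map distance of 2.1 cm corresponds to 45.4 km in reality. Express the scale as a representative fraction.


ground = 45.4 km = 4540000 cm; RF denominator = ground / map = 4540000 / 2.1 ≈ 2161905; RF = 1:2161905

1:2161905


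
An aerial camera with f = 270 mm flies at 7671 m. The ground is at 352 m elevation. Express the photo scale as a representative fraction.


scale = f / (H - h) = 270 mm / 7319 m = 270 / 7319000 = 1:27107

1:27107


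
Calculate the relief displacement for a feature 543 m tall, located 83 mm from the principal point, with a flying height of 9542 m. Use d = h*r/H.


d = h * r / H = 543 * 83 / 9542 = 4.72 mm

4.72 mm


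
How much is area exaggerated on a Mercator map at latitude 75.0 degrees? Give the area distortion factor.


area_distortion = 1/cos^2(75.0) = 14.928

14.928


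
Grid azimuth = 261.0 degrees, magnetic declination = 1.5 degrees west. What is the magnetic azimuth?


magnetic azimuth = grid azimuth - declination (east +ve)
mag_az = 261.0 - -1.5 = 262.5 degrees

262.5 degrees


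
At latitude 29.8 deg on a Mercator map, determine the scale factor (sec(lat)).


SF = 1 / cos(29.8) = 1 / 0.867765 = 1.152

1.152


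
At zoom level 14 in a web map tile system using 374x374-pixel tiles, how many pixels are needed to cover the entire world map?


tiles per axis = 2^14 = 16384
total tiles = 16384^2 = 268435456
pixels per axis = 16384 * 374 = 6127616
total pixels = 6127616^2 = 37547677843456

37547677843456 pixels


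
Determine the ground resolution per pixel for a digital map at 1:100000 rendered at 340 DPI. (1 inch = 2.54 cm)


pixel_cm = 2.54 / 340 ≈ 0.007471 cm
ground = pixel_cm * 100000 / 100 = 2.54 * 100000 / (340 * 100) = 254000 / 34000 ≈ 7.47 m

7.47 m


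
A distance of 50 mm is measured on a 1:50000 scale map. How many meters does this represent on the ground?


ground = 50 mm * 50000 / 1000 = 2500.0 m

2500.0 m


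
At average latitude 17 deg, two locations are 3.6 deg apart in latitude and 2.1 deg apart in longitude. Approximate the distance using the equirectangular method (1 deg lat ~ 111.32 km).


dlat_km = 3.6 * 111.32 = 400.752
dlon_km = 2.1 * 111.32 * cos(17) ≈ 223.557
dist = sqrt(400.752^2 + 223.557^2) ≈ 458.9 km

458.9 km


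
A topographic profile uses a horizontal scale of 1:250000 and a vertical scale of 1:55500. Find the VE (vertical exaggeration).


VE = horizontal_scale / vertical_scale = 250000 / 55500 ≈ 4.5

4.5x


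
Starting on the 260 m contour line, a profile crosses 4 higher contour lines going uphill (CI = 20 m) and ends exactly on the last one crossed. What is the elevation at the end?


elevation = 260 + 4 * 20 = 340 m

340 m


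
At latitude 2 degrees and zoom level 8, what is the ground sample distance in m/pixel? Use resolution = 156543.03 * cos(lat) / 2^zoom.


res = 156543.03 * cos(2) / 2^8 = 156543.03 * 0.99939083 / 256 = 611.12 m/pixel

611.12 m/pixel


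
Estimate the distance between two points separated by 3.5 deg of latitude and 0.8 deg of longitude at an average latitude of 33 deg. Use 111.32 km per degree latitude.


dlat_km = 3.5 * 111.32 = 389.62
dlon_km = 0.8 * 111.32 * cos(33) ≈ 74.689
dist = sqrt(389.62^2 + 74.689^2) ≈ 396.7 km

396.7 km


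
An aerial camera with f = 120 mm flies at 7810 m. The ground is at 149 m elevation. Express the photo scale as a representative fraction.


scale = f / (H - h) = 120 mm / 7661 m = 120 / 7661000 = 1:63842

1:63842


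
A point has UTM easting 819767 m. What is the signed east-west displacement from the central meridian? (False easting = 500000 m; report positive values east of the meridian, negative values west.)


displacement = 819767 - 500000 = 319767 m

319767 m


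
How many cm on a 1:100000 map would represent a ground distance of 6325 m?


map_cm = 6325 * 100 / 100000 = 6.325 cm ≈ 6.33 cm

6.33 cm


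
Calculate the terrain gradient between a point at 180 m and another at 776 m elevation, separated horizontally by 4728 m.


gradient = (776 - 180) / 4728 = 596 / 4728 = 0.1261

0.1261


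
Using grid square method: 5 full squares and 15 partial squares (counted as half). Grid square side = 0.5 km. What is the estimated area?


effective squares = 5 + 15 * 0.5 = 12.5
area = 12.5 * 0.25 = 3.125 km^2

3.125 km^2


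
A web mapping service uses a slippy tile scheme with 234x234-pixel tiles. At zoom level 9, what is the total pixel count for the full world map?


tiles per axis = 2^9 = 512
total tiles = 512^2 = 262144
pixels per axis = 512 * 234 = 119808
total pixels = 119808^2 = 14353956864

14353956864 pixels


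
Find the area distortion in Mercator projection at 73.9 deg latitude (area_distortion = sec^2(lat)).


area_distortion = 1/cos^2(73.9) = 13.003

13.003


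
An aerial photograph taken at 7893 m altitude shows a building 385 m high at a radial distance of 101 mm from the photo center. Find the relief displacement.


d = h * r / H = 385 * 101 / 7893 = 4.93 mm

4.93 mm


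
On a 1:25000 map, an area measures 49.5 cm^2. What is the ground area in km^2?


ground_area = 49.5 * (25000/100)^2 = 3093750.0 m^2 = 3.09375 km^2 ≈ 3.094 km^2

3.094 km^2


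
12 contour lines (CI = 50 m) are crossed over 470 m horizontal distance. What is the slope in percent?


elevation change = 12 * 50 = 600 m
slope = 600 / 470 * 100 = 127.7%

127.7%


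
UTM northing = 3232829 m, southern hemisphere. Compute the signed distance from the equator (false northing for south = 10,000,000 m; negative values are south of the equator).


For southern: actual = 3232829 - 10000000 = -6767171 m

-6767171 m


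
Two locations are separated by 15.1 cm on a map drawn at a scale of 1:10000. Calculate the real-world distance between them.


ground = 15.1 cm * 10000 / 100 = 1510.0 m = 1.51 km

1.51 km


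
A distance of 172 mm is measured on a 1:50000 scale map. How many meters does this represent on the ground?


ground = 172 mm * 50000 / 1000 = 8600.0 m

8600.0 m


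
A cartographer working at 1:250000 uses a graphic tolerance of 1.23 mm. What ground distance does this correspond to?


ground = 1.23 mm * 250000 / 1000 = 307.5 m

307.5 m


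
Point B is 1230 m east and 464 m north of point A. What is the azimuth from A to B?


az = atan2(1230, 464) = 69.3 deg
adjusted to 0-360: 69.3 degrees

69.3 degrees


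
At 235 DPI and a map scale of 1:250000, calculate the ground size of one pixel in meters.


pixel_cm = 2.54 / 235 ≈ 0.010809 cm
ground = pixel_cm * 250000 / 100 = 2.54 * 250000 / (235 * 100) = 635000 / 23500 ≈ 27.02 m

27.02 m


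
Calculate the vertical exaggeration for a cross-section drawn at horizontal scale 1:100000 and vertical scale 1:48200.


VE = horizontal_scale / vertical_scale = 100000 / 48200 ≈ 2.1

2.1x


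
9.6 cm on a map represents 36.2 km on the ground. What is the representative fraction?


ground = 36.2 km = 3620000 cm; RF denominator = ground / map = 3620000 / 9.6 ≈ 377083; RF = 1:377083

1:377083


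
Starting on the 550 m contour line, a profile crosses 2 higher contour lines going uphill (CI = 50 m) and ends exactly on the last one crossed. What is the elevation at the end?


elevation = 550 + 2 * 50 = 650 m

650 m
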